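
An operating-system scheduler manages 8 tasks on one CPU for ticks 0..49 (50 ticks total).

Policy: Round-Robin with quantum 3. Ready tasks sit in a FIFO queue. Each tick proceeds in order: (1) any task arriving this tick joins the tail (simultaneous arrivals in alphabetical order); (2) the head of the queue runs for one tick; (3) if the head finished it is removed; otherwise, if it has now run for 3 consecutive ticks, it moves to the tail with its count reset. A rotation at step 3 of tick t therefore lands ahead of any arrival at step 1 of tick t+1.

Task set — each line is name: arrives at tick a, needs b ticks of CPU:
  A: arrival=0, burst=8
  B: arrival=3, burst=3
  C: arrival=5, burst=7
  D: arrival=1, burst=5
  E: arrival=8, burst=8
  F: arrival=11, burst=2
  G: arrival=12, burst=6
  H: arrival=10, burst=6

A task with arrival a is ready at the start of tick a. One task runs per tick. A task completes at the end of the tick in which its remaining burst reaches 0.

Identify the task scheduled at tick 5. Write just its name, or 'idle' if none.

running at tick 5 = D

t=0: queue=[A] q_used=0 → run A
t=1: queue=[A,D] q_used=1 → run A
t=2: queue=[A,D] q_used=2 → run A
t=3: queue=[D,A,B] q_used=0 → run D
t=4: queue=[D,A,B] q_used=1 → run D
t=5: queue=[D,A,B,C] q_used=2 → run D
t=6: queue=[A,B,C,D] q_used=0 → run A
t=7: queue=[A,B,C,D] q_used=1 → run A
t=8: queue=[A,B,C,D,E] q_used=2 → run A
t=9: queue=[B,C,D,E,A] q_used=0 → run B
t=10: queue=[B,C,D,E,A,H] q_used=1 → run B
t=11: queue=[B,C,D,E,A,H,F] q_used=2 → run B
t=12: queue=[C,D,E,A,H,F,G] q_used=0 → run C
t=13: queue=[C,D,E,A,H,F,G] q_used=1 → run C
t=14: queue=[C,D,E,A,H,F,G] q_used=2 → run C
t=15: queue=[D,E,A,H,F,G,C] q_used=0 → run D
t=16: queue=[D,E,A,H,F,G,C] q_used=1 → run D
t=17: queue=[E,A,H,F,G,C] q_used=0 → run E
t=18: queue=[E,A,H,F,G,C] q_used=1 → run E
t=19: queue=[E,A,H,F,G,C] q_used=2 → run E
t=20: queue=[A,H,F,G,C,E] q_used=0 → run A
t=21: queue=[A,H,F,G,C,E] q_used=1 → run A
t=22: queue=[H,F,G,C,E] q_used=0 → run H
t=23: queue=[H,F,G,C,E] q_used=1 → run H
t=24: queue=[H,F,G,C,E] q_used=2 → run H
t=25: queue=[F,G,C,E,H] q_used=0 → run F
t=26: queue=[F,G,C,E,H] q_used=1 → run F
t=27: queue=[G,C,E,H] q_used=0 → run G
t=28: queue=[G,C,E,H] q_used=1 → run G
t=29: queue=[G,C,E,H] q_used=2 → run G
t=30: queue=[C,E,H,G] q_used=0 → run C
t=31: queue=[C,E,H,G] q_used=1 → run C
t=32: queue=[C,E,H,G] q_used=2 → run C
t=33: queue=[E,H,G,C] q_used=0 → run E
t=34: queue=[E,H,G,C] q_used=1 → run E
t=35: queue=[E,H,G,C] q_used=2 → run E
t=36: queue=[H,G,C,E] q_used=0 → run H
t=37: queue=[H,G,C,E] q_used=1 → run H
t=38: queue=[H,G,C,E] q_used=2 → run H
t=39: queue=[G,C,E] q_used=0 → run G
t=40: queue=[G,C,E] q_used=1 → run G
t=41: queue=[G,C,E] q_used=2 → run G
t=42: queue=[C,E] q_used=0 → run C
t=43: queue=[E] q_used=0 → run E
t=44: queue=[E] q_used=1 → run E
t=45: (idle)
t=46: (idle)
t=47: (idle)
t=48: (idle)
t=49: (idle)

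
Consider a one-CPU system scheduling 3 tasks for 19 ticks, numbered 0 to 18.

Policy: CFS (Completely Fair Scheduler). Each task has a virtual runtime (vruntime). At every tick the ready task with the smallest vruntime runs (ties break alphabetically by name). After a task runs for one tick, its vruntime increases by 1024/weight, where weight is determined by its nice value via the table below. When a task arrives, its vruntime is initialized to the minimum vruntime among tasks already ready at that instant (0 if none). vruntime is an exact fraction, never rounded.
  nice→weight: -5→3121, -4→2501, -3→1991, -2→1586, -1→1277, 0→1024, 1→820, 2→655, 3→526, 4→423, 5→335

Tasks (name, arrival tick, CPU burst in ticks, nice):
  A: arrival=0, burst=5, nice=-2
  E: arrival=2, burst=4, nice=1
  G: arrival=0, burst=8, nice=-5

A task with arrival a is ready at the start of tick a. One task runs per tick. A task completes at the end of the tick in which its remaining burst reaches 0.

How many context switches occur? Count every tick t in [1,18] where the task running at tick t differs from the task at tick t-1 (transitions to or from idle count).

t=0: vr[A=0 G=0] → run A
t=1: vr[A=512/793 G=0] → run G
t=2: vr[A=512/793 E=1024/3121 G=1024/3121] → run E
t=3: vr[A=512/793 E=1008896/639805 G=1024/3121] → run G
t=4: vr[A=512/793 E=1008896/639805 G=2048/3121] → run A
t=5: vr[A=1024/793 E=1008896/639805 G=2048/3121] → run G
t=6: vr[A=1024/793 E=1008896/639805 G=3072/3121] → run G
t=7: vr[A=1024/793 E=1008896/639805 G=4096/3121] → run A
t=8: vr[A=1536/793 E=1008896/639805 G=4096/3121] → run G
t=9: vr[A=1536/793 E=1008896/639805 G=5120/3121] → run E
t=10: vr[A=1536/793 E=1807872/639805 G=5120/3121] → run G
t=11: vr[A=1536/793 E=1807872/639805 G=6144/3121] → run A
t=12: vr[A=2048/793 E=1807872/639805 G=6144/3121] → run G
t=13: vr[A=2048/793 E=1807872/639805 G=7168/3121] → run G
t=14: vr[A=2048/793 E=1807872/639805] → run A
t=15: vr[E=1807872/639805] → run E
t=16: vr[E=2606848/639805] → run E
t=17: (idle)
t=18: (idle)

context switches = 14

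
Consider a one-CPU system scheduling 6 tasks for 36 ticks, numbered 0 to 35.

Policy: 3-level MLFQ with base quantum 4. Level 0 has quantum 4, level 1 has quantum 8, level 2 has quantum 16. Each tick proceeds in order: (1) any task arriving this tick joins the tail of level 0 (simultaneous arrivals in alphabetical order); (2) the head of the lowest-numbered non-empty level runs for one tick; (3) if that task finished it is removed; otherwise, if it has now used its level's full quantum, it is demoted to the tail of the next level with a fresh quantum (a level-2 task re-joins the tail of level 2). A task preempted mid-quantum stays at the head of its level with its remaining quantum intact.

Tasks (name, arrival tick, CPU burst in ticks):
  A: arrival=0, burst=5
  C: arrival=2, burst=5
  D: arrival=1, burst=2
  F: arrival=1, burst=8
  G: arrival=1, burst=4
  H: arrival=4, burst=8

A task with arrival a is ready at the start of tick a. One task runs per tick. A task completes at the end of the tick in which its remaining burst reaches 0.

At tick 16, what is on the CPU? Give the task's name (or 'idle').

running at tick 16 = C

t=0: L0/L1/L2 = A/-/- → run A
t=1: L0/L1/L2 = ADFG/-/- → run A
t=2: L0/L1/L2 = ADFGC/-/- → run A
t=3: L0/L1/L2 = ADFGC/-/- → run A
t=4: L0/L1/L2 = DFGCH/A/- → run D
t=5: L0/L1/L2 = DFGCH/A/- → run D
t=6: L0/L1/L2 = FGCH/A/- → run F
t=7: L0/L1/L2 = FGCH/A/- → run F
t=8: L0/L1/L2 = FGCH/A/- → run F
t=9: L0/L1/L2 = FGCH/A/- → run F
t=10: L0/L1/L2 = GCH/AF/- → run G
t=11: L0/L1/L2 = GCH/AF/- → run G
t=12: L0/L1/L2 = GCH/AF/- → run G
t=13: L0/L1/L2 = GCH/AF/- → run G
t=14: L0/L1/L2 = CH/AF/- → run C
t=15: L0/L1/L2 = CH/AF/- → run C
t=16: L0/L1/L2 = CH/AF/- → run C
t=17: L0/L1/L2 = CH/AF/- → run C
t=18: L0/L1/L2 = H/AFC/- → run H
t=19: L0/L1/L2 = H/AFC/- → run H
t=20: L0/L1/L2 = H/AFC/- → run H
t=21: L0/L1/L2 = H/AFC/- → run H
t=22: L0/L1/L2 = -/AFCH/- → run A
t=23: L0/L1/L2 = -/FCH/- → run F
t=24: L0/L1/L2 = -/FCH/- → run F
t=25: L0/L1/L2 = -/FCH/- → run F
t=26: L0/L1/L2 = -/FCH/- → run F
t=27: L0/L1/L2 = -/CH/- → run C
t=28: L0/L1/L2 = -/H/- → run H
t=29: L0/L1/L2 = -/H/- → run H
t=30: L0/L1/L2 = -/H/- → run H
t=31: L0/L1/L2 = -/H/- → run H
t=32: (idle)
t=33: (idle)
t=34: (idle)
t=35: (idle)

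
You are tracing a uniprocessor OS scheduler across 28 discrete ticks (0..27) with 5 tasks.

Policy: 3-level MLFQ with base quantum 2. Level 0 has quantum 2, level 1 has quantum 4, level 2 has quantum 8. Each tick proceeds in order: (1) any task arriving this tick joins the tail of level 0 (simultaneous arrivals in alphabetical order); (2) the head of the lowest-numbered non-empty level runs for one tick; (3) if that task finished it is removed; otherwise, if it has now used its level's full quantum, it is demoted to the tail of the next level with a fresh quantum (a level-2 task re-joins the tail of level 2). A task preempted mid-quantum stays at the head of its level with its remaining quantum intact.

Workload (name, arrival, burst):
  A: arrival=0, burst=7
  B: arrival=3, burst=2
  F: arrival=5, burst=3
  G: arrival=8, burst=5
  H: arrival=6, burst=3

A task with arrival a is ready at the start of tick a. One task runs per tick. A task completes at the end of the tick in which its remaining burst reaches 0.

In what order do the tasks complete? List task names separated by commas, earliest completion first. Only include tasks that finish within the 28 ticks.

completion order = B, F, H, G, A

t=0: L0/L1/L2 = A/-/- → run A
t=1: L0/L1/L2 = A/-/- → run A
t=2: L0/L1/L2 = -/A/- → run A
t=3: L0/L1/L2 = B/A/- → run B
t=4: L0/L1/L2 = B/A/- → run B
t=5: L0/L1/L2 = F/A/- → run F
t=6: L0/L1/L2 = FH/A/- → run F
t=7: L0/L1/L2 = H/AF/- → run H
t=8: L0/L1/L2 = HG/AF/- → run H
t=9: L0/L1/L2 = G/AFH/- → run G
t=10: L0/L1/L2 = G/AFH/- → run G
t=11: L0/L1/L2 = -/AFHG/- → run A
t=12: L0/L1/L2 = -/AFHG/- → run A
t=13: L0/L1/L2 = -/AFHG/- → run A
t=14: L0/L1/L2 = -/FHG/A → run F
t=15: L0/L1/L2 = -/HG/A → run H
t=16: L0/L1/L2 = -/G/A → run G
t=17: L0/L1/L2 = -/G/A → run G
t=18: L0/L1/L2 = -/G/A → run G
t=19: L0/L1/L2 = -/-/A → run A
t=20: (idle)
t=21: (idle)
t=22: (idle)
t=23: (idle)
t=24: (idle)
t=25: (idle)
t=26: (idle)
t=27: (idle)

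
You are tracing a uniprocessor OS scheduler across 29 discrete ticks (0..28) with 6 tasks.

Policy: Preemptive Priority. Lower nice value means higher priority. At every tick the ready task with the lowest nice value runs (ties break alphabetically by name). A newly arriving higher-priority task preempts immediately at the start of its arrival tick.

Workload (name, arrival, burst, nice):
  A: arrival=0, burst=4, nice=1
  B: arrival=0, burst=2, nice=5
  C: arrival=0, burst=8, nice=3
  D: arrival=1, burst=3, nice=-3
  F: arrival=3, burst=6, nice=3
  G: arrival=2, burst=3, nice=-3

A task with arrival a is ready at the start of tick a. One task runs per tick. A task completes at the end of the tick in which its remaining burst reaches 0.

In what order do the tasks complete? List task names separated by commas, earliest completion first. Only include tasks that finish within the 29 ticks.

t=0: ready={A,B,C} → run A
t=1: ready={A,B,C,D} → run D
t=2: ready={A,B,C,D,G} → run D
t=3: ready={A,B,C,D,F,G} → run D
t=4: ready={A,B,C,F,G} → run G
t=5: ready={A,B,C,F,G} → run G
t=6: ready={A,B,C,F,G} → run G
t=7: ready={A,B,C,F} → run A
t=8: ready={A,B,C,F} → run A
t=9: ready={A,B,C,F} → run A
t=10: ready={B,C,F} → run C
t=11: ready={B,C,F} → run C
t=12: ready={B,C,F} → run C
t=13: ready={B,C,F} → run C
t=14: ready={B,C,F} → run C
t=15: ready={B,C,F} → run C
t=16: ready={B,C,F} → run C
t=17: ready={B,C,F} → run C
t=18: ready={B,F} → run F
t=19: ready={B,F} → run F
t=20: ready={B,F} → run F
t=21: ready={B,F} → run F
t=22: ready={B,F} → run F
t=23: ready={B,F} → run F
t=24: ready={B} → run B
t=25: ready={B} → run B
t=26: (idle)
t=27: (idle)
t=28: (idle)

completion order = D, G, A, C, F, B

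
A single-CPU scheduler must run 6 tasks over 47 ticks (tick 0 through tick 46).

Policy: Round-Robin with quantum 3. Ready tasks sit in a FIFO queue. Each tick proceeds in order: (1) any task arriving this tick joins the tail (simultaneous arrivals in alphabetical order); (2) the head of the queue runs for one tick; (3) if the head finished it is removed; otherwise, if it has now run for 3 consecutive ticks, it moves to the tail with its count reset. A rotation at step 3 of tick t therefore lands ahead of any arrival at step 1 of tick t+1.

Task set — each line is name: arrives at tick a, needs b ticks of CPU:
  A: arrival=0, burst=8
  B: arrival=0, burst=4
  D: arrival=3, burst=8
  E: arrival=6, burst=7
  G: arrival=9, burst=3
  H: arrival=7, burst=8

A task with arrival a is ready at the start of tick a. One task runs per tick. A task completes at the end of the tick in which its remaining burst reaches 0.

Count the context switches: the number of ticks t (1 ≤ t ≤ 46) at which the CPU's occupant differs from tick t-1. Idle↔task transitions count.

context switches = 15

t=0: queue=[A,B] q_used=0 → run A
t=1: queue=[A,B] q_used=1 → run A
t=2: queue=[A,B] q_used=2 → run A
t=3: queue=[B,A,D] q_used=0 → run B
t=4: queue=[B,A,D] q_used=1 → run B
t=5: queue=[B,A,D] q_used=2 → run B
t=6: queue=[A,D,B,E] q_used=0 → run A
t=7: queue=[A,D,B,E,H] q_used=1 → run A
t=8: queue=[A,D,B,E,H] q_used=2 → run A
t=9: queue=[D,B,E,H,A,G] q_used=0 → run D
t=10: queue=[D,B,E,H,A,G] q_used=1 → run D
t=11: queue=[D,B,E,H,A,G] q_used=2 → run D
t=12: queue=[B,E,H,A,G,D] q_used=0 → run B
t=13: queue=[E,H,A,G,D] q_used=0 → run E
t=14: queue=[E,H,A,G,D] q_used=1 → run E
t=15: queue=[E,H,A,G,D] q_used=2 → run E
t=16: queue=[H,A,G,D,E] q_used=0 → run H
t=17: queue=[H,A,G,D,E] q_used=1 → run H
t=18: queue=[H,A,G,D,E] q_used=2 → run H
t=19: queue=[A,G,D,E,H] q_used=0 → run A
t=20: queue=[A,G,D,E,H] q_used=1 → run A
t=21: queue=[G,D,E,H] q_used=0 → run G
t=22: queue=[G,D,E,H] q_used=1 → run G
t=23: queue=[G,D,E,H] q_used=2 → run G
t=24: queue=[D,E,H] q_used=0 → run D
t=25: queue=[D,E,H] q_used=1 → run D
t=26: queue=[D,E,H] q_used=2 → run D
t=27: queue=[E,H,D] q_used=0 → run E
t=28: queue=[E,H,D] q_used=1 → run E
t=29: queue=[E,H,D] q_used=2 → run E
t=30: queue=[H,D,E] q_used=0 → run H
t=31: queue=[H,D,E] q_used=1 → run H
t=32: queue=[H,D,E] q_used=2 → run H
t=33: queue=[D,E,H] q_used=0 → run D
t=34: queue=[D,E,H] q_used=1 → run D
t=35: queue=[E,H] q_used=0 → run E
t=36: queue=[H] q_used=0 → run H
t=37: queue=[H] q_used=1 → run H
t=38: (idle)
t=39: (idle)
t=40: (idle)
t=41: (idle)
t=42: (idle)
t=43: (idle)
t=44: (idle)
t=45: (idle)
t=46: (idle)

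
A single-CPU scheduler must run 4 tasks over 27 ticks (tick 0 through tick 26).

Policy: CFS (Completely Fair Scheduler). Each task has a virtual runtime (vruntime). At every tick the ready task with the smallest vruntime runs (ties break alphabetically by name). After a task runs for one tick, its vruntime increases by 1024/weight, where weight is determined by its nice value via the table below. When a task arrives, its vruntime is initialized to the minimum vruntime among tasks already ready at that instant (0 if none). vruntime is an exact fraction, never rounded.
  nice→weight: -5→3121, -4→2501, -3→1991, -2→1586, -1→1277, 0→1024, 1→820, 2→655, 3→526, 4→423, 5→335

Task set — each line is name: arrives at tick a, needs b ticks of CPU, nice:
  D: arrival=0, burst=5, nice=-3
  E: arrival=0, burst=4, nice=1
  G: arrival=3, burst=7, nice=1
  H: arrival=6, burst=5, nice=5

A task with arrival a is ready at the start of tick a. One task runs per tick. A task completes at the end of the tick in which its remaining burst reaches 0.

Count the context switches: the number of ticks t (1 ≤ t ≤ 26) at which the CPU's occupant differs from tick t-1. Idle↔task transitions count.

t=0: vr[D=0 E=0] → run D
t=1: vr[D=1024/1991 E=0] → run E
t=2: vr[D=1024/1991 E=256/205] → run D
t=3: vr[D=2048/1991 E=256/205 G=2048/1991] → run D
t=4: vr[D=3072/1991 E=256/205 G=2048/1991] → run G
t=5: vr[D=3072/1991 E=256/205 G=929536/408155] → run E
t=6: vr[D=3072/1991 E=512/205 G=929536/408155 H=3072/1991] → run D
t=7: vr[D=4096/1991 E=512/205 G=929536/408155 H=3072/1991] → run H
t=8: vr[D=4096/1991 E=512/205 G=929536/408155 H=3067904/666985] → run D
t=9: vr[E=512/205 G=929536/408155 H=3067904/666985] → run G
t=10: vr[E=512/205 G=1439232/408155 H=3067904/666985] → run E
t=11: vr[E=768/205 G=1439232/408155 H=3067904/666985] → run G
t=12: vr[E=768/205 G=1948928/408155 H=3067904/666985] → run E
t=13: vr[G=1948928/408155 H=3067904/666985] → run H
t=14: vr[G=1948928/408155 H=5106688/666985] → run G
t=15: vr[G=2458624/408155 H=5106688/666985] → run G
t=16: vr[G=593664/81631 H=5106688/666985] → run G
t=17: vr[G=3478016/408155 H=5106688/666985] → run H
t=18: vr[G=3478016/408155 H=7145472/666985] → run G
t=19: vr[H=7145472/666985] → run H
t=20: vr[H=9184256/666985] → run H
t=21: (idle)
t=22: (idle)
t=23: (idle)
t=24: (idle)
t=25: (idle)
t=26: (idle)

context switches = 17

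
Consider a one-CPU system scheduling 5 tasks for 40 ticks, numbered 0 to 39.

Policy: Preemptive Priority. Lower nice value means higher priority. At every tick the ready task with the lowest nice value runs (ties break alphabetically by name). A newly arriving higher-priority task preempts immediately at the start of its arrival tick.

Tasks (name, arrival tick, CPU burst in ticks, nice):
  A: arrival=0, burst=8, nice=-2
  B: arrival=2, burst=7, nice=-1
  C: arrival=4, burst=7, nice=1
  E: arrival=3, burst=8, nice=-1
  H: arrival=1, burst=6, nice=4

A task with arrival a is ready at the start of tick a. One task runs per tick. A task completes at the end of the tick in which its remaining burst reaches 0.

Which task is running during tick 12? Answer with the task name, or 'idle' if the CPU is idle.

t=0: ready={A} → run A
t=1: ready={A,H} → run A
t=2: ready={A,B,H} → run A
t=3: ready={A,B,E,H} → run A
t=4: ready={A,B,C,E,H} → run A
t=5: ready={A,B,C,E,H} → run A
t=6: ready={A,B,C,E,H} → run A
t=7: ready={A,B,C,E,H} → run A
t=8: ready={B,C,E,H} → run B
t=9: ready={B,C,E,H} → run B
t=10: ready={B,C,E,H} → run B
t=11: ready={B,C,E,H} → run B
t=12: ready={B,C,E,H} → run B
t=13: ready={B,C,E,H} → run B
t=14: ready={B,C,E,H} → run B
t=15: ready={C,E,H} → run E
t=16: ready={C,E,H} → run E
t=17: ready={C,E,H} → run E
t=18: ready={C,E,H} → run E
t=19: ready={C,E,H} → run E
t=20: ready={C,E,H} → run E
t=21: ready={C,E,H} → run E
t=22: ready={C,E,H} → run E
t=23: ready={C,H} → run C
t=24: ready={C,H} → run C
t=25: ready={C,H} → run C
t=26: ready={C,H} → run C
t=27: ready={C,H} → run C
t=28: ready={C,H} → run C
t=29: ready={C,H} → run C
t=30: ready={H} → run H
t=31: ready={H} → run H
t=32: ready={H} → run H
t=33: ready={H} → run H
t=34: ready={H} → run H
t=35: ready={H} → run H
t=36: (idle)
t=37: (idle)
t=38: (idle)
t=39: (idle)

running at tick 12 = B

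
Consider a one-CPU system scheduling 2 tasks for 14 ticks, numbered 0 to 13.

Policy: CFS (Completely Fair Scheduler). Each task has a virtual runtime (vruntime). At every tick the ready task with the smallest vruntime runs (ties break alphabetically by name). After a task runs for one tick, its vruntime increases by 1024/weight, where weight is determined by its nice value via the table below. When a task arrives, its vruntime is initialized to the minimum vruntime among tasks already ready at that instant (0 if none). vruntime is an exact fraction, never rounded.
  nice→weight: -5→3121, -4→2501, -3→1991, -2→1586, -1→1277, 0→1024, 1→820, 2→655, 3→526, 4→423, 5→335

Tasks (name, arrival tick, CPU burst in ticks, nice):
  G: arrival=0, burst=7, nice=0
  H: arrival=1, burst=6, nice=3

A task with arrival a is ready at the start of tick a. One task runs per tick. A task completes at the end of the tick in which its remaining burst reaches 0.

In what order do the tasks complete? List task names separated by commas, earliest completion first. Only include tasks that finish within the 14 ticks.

t=0: vr[G=0] → run G
t=1: vr[G=1 H=1] → run G
t=2: vr[G=2 H=1] → run H
t=3: vr[G=2 H=775/263] → run G
t=4: vr[G=3 H=775/263] → run H
t=5: vr[G=3 H=1287/263] → run G
t=6: vr[G=4 H=1287/263] → run G
t=7: vr[G=5 H=1287/263] → run H
t=8: vr[G=5 H=1799/263] → run G
t=9: vr[G=6 H=1799/263] → run G
t=10: vr[H=1799/263] → run H
t=11: vr[H=2311/263] → run H
t=12: vr[H=2823/263] → run H
t=13: (idle)

completion order = G, H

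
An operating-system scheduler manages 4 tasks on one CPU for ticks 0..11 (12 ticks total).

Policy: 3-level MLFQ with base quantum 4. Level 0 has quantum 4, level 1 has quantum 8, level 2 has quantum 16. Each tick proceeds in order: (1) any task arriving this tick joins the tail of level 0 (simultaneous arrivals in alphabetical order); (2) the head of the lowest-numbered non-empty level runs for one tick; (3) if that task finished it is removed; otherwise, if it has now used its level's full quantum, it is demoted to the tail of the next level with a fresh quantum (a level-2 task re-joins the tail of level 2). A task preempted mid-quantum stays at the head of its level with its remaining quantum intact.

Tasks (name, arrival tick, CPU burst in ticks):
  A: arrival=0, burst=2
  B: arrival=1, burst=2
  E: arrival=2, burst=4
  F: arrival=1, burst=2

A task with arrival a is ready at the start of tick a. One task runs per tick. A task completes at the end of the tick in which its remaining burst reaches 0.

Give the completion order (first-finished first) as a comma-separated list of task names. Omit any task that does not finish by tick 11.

completion order = A, B, F, E

t=0: L0/L1/L2 = A/-/- → run A
t=1: L0/L1/L2 = ABF/-/- → run A
t=2: L0/L1/L2 = BFE/-/- → run B
t=3: L0/L1/L2 = BFE/-/- → run B
t=4: L0/L1/L2 = FE/-/- → run F
t=5: L0/L1/L2 = FE/-/- → run F
t=6: L0/L1/L2 = E/-/- → run E
t=7: L0/L1/L2 = E/-/- → run E
t=8: L0/L1/L2 = E/-/- → run E
t=9: L0/L1/L2 = E/-/- → run E
t=10: (idle)
t=11: (idle)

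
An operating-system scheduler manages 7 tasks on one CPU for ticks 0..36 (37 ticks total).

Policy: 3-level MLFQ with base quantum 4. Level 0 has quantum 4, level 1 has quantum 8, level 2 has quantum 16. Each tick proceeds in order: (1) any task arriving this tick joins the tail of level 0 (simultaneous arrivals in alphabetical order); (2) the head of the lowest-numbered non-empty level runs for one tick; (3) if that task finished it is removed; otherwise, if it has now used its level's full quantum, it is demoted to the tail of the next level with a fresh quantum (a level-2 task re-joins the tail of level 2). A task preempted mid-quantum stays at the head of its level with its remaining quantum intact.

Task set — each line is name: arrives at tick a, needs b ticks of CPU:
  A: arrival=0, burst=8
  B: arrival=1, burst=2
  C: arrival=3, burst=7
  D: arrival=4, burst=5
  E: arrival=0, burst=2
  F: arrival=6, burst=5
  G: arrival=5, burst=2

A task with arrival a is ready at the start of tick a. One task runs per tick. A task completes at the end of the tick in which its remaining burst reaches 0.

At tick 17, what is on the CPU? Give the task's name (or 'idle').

t=0: L0/L1/L2 = AE/-/- → run A
t=1: L0/L1/L2 = AEB/-/- → run A
t=2: L0/L1/L2 = AEB/-/- → run A
t=3: L0/L1/L2 = AEBC/-/- → run A
t=4: L0/L1/L2 = EBCD/A/- → run E
t=5: L0/L1/L2 = EBCDG/A/- → run E
t=6: L0/L1/L2 = BCDGF/A/- → run B
t=7: L0/L1/L2 = BCDGF/A/- → run B
t=8: L0/L1/L2 = CDGF/A/- → run C
t=9: L0/L1/L2 = CDGF/A/- → run C
t=10: L0/L1/L2 = CDGF/A/- → run C
t=11: L0/L1/L2 = CDGF/A/- → run C
t=12: L0/L1/L2 = DGF/AC/- → run D
t=13: L0/L1/L2 = DGF/AC/- → run D
t=14: L0/L1/L2 = DGF/AC/- → run D
t=15: L0/L1/L2 = DGF/AC/- → run D
t=16: L0/L1/L2 = GF/ACD/- → run G
t=17: L0/L1/L2 = GF/ACD/- → run G
t=18: L0/L1/L2 = F/ACD/- → run F
t=19: L0/L1/L2 = F/ACD/- → run F
t=20: L0/L1/L2 = F/ACD/- → run F
t=21: L0/L1/L2 = F/ACD/- → run F
t=22: L0/L1/L2 = -/ACDF/- → run A
t=23: L0/L1/L2 = -/ACDF/- → run A
t=24: L0/L1/L2 = -/ACDF/- → run A
t=25: L0/L1/L2 = -/ACDF/- → run A
t=26: L0/L1/L2 = -/CDF/- → run C
t=27: L0/L1/L2 = -/CDF/- → run C
t=28: L0/L1/L2 = -/CDF/- → run C
t=29: L0/L1/L2 = -/DF/- → run D
t=30: L0/L1/L2 = -/F/- → run F
t=31: (idle)
t=32: (idle)
t=33: (idle)
t=34: (idle)
t=35: (idle)
t=36: (idle)

running at tick 17 = G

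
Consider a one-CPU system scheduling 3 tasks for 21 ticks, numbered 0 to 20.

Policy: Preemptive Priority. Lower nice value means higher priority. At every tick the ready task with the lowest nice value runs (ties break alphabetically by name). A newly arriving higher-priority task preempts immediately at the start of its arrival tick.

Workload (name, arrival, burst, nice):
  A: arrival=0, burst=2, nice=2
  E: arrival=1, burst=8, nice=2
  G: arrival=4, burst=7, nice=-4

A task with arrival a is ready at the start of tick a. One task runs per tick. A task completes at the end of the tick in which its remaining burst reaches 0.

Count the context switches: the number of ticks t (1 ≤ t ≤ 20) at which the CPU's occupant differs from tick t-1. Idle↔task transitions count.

context switches = 4

t=0: ready={A} → run A
t=1: ready={A,E} → run A
t=2: ready={E} → run E
t=3: ready={E} → run E
t=4: ready={E,G} → run G
t=5: ready={E,G} → run G
t=6: ready={E,G} → run G
t=7: ready={E,G} → run G
t=8: ready={E,G} → run G
t=9: ready={E,G} → run G
t=10: ready={E,G} → run G
t=11: ready={E} → run E
t=12: ready={E} → run E
t=13: ready={E} → run E
t=14: ready={E} → run E
t=15: ready={E} → run E
t=16: ready={E} → run E
t=17: (idle)
t=18: (idle)
t=19: (idle)
t=20: (idle)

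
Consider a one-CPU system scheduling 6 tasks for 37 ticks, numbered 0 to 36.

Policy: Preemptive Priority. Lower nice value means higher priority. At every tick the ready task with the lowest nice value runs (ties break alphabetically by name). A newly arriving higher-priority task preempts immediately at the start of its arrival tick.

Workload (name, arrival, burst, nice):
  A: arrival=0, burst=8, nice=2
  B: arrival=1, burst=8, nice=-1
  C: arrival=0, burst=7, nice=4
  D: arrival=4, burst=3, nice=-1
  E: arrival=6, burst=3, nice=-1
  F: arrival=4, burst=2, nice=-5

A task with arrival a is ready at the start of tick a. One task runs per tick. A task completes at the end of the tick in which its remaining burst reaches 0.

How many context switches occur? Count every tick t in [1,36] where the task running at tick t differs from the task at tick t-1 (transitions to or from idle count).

context switches = 8

t=0: ready={A,C} → run A
t=1: ready={A,B,C} → run B
t=2: ready={A,B,C} → run B
t=3: ready={A,B,C} → run B
t=4: ready={A,B,C,D,F} → run F
t=5: ready={A,B,C,D,F} → run F
t=6: ready={A,B,C,D,E} → run B
t=7: ready={A,B,C,D,E} → run B
t=8: ready={A,B,C,D,E} → run B
t=9: ready={A,B,C,D,E} → run B
t=10: ready={A,B,C,D,E} → run B
t=11: ready={A,C,D,E} → run D
t=12: ready={A,C,D,E} → run D
t=13: ready={A,C,D,E} → run D
t=14: ready={A,C,E} → run E
t=15: ready={A,C,E} → run E
t=16: ready={A,C,E} → run E
t=17: ready={A,C} → run A
t=18: ready={A,C} → run A
t=19: ready={A,C} → run A
t=20: ready={A,C} → run A
t=21: ready={A,C} → run A
t=22: ready={A,C} → run A
t=23: ready={A,C} → run A
t=24: ready={C} → run C
t=25: ready={C} → run C
t=26: ready={C} → run C
t=27: ready={C} → run C
t=28: ready={C} → run C
t=29: ready={C} → run C
t=30: ready={C} → run C
t=31: (idle)
t=32: (idle)
t=33: (idle)
t=34: (idle)
t=35: (idle)
t=36: (idle)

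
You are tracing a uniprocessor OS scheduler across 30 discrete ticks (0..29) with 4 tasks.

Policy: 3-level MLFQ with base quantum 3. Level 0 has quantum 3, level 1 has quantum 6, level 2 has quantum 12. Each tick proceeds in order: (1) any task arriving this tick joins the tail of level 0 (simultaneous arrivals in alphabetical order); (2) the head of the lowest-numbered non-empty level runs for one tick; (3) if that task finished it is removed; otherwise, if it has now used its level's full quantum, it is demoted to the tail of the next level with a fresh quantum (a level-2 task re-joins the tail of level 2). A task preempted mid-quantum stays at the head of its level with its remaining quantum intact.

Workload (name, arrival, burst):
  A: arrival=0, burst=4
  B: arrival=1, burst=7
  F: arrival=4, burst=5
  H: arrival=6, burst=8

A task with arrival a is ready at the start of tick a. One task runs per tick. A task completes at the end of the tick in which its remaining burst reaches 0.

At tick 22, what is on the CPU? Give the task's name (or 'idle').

running at tick 22 = H

t=0: L0/L1/L2 = A/-/- → run A
t=1: L0/L1/L2 = AB/-/- → run A
t=2: L0/L1/L2 = AB/-/- → run A
t=3: L0/L1/L2 = B/A/- → run B
t=4: L0/L1/L2 = BF/A/- → run B
t=5: L0/L1/L2 = BF/A/- → run B
t=6: L0/L1/L2 = FH/AB/- → run F
t=7: L0/L1/L2 = FH/AB/- → run F
t=8: L0/L1/L2 = FH/AB/- → run F
t=9: L0/L1/L2 = H/ABF/- → run H
t=10: L0/L1/L2 = H/ABF/- → run H
t=11: L0/L1/L2 = H/ABF/- → run H
t=12: L0/L1/L2 = -/ABFH/- → run A
t=13: L0/L1/L2 = -/BFH/- → run B
t=14: L0/L1/L2 = -/BFH/- → run B
t=15: L0/L1/L2 = -/BFH/- → run B
t=16: L0/L1/L2 = -/BFH/- → run B
t=17: L0/L1/L2 = -/FH/- → run F
t=18: L0/L1/L2 = -/FH/- → run F
t=19: L0/L1/L2 = -/H/- → run H
t=20: L0/L1/L2 = -/H/- → run H
t=21: L0/L1/L2 = -/H/- → run H
t=22: L0/L1/L2 = -/H/- → run H
t=23: L0/L1/L2 = -/H/- → run H
t=24: (idle)
t=25: (idle)
t=26: (idle)
t=27: (idle)
t=28: (idle)
t=29: (idle)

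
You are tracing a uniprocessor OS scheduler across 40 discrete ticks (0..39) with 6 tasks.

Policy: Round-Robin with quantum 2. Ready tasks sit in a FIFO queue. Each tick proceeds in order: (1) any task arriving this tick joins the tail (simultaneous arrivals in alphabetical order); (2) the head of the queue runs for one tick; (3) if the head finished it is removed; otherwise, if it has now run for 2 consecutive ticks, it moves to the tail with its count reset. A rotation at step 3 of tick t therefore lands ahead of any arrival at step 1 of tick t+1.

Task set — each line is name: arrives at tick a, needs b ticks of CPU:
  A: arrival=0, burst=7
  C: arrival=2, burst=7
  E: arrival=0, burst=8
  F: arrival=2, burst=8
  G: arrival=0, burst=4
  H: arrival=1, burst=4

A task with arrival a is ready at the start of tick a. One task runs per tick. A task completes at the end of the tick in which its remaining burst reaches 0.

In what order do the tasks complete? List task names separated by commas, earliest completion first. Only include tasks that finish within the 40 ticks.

t=0: queue=[A,E,G] q_used=0 → run A
t=1: queue=[A,E,G,H] q_used=1 → run A
t=2: queue=[E,G,H,A,C,F] q_used=0 → run E
t=3: queue=[E,G,H,A,C,F] q_used=1 → run E
t=4: queue=[G,H,A,C,F,E] q_used=0 → run G
t=5: queue=[G,H,A,C,F,E] q_used=1 → run G
t=6: queue=[H,A,C,F,E,G] q_used=0 → run H
t=7: queue=[H,A,C,F,E,G] q_used=1 → run H
t=8: queue=[A,C,F,E,G,H] q_used=0 → run A
t=9: queue=[A,C,F,E,G,H] q_used=1 → run A
t=10: queue=[C,F,E,G,H,A] q_used=0 → run C
t=11: queue=[C,F,E,G,H,A] q_used=1 → run C
t=12: queue=[F,E,G,H,A,C] q_used=0 → run F
t=13: queue=[F,E,G,H,A,C] q_used=1 → run F
t=14: queue=[E,G,H,A,C,F] q_used=0 → run E
t=15: queue=[E,G,H,A,C,F] q_used=1 → run E
t=16: queue=[G,H,A,C,F,E] q_used=0 → run G
t=17: queue=[G,H,A,C,F,E] q_used=1 → run G
t=18: queue=[H,A,C,F,E] q_used=0 → run H
t=19: queue=[H,A,C,F,E] q_used=1 → run H
t=20: queue=[A,C,F,E] q_used=0 → run A
t=21: queue=[A,C,F,E] q_used=1 → run A
t=22: queue=[C,F,E,A] q_used=0 → run C
t=23: queue=[C,F,E,A] q_used=1 → run C
t=24: queue=[F,E,A,C] q_used=0 → run F
t=25: queue=[F,E,A,C] q_used=1 → run F
t=26: queue=[E,A,C,F] q_used=0 → run E
t=27: queue=[E,A,C,F] q_used=1 → run E
t=28: queue=[A,C,F,E] q_used=0 → run A
t=29: queue=[C,F,E] q_used=0 → run C
t=30: queue=[C,F,E] q_used=1 → run C
t=31: queue=[F,E,C] q_used=0 → run F
t=32: queue=[F,E,C] q_used=1 → run F
t=33: queue=[E,C,F] q_used=0 → run E
t=34: queue=[E,C,F] q_used=1 → run E
t=35: queue=[C,F] q_used=0 → run C
t=36: queue=[F] q_used=0 → run F
t=37: queue=[F] q_used=1 → run F
t=38: (idle)
t=39: (idle)

completion order = G, H, A, E, C, F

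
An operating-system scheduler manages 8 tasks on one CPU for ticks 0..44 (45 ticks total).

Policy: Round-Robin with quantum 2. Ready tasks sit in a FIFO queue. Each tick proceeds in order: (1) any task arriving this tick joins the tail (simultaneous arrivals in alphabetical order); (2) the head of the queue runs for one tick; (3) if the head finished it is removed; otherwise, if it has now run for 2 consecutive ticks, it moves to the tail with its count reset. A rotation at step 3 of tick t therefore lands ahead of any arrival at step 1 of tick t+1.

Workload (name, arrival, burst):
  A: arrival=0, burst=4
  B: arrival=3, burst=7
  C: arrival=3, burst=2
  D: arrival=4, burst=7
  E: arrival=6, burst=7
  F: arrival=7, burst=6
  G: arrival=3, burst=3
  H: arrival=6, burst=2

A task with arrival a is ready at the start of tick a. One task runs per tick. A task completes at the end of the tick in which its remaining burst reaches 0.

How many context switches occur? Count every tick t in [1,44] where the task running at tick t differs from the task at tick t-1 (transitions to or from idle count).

context switches = 20

t=0: queue=[A] q_used=0 → run A
t=1: queue=[A] q_used=1 → run A
t=2: queue=[A] q_used=0 → run A
t=3: queue=[A,B,C,G] q_used=1 → run A
t=4: queue=[B,C,G,D] q_used=0 → run B
t=5: queue=[B,C,G,D] q_used=1 → run B
t=6: queue=[C,G,D,B,E,H] q_used=0 → run C
t=7: queue=[C,G,D,B,E,H,F] q_used=1 → run C
t=8: queue=[G,D,B,E,H,F] q_used=0 → run G
t=9: queue=[G,D,B,E,H,F] q_used=1 → run G
t=10: queue=[D,B,E,H,F,G] q_used=0 → run D
t=11: queue=[D,B,E,H,F,G] q_used=1 → run D
t=12: queue=[B,E,H,F,G,D] q_used=0 → run B
t=13: queue=[B,E,H,F,G,D] q_used=1 → run B
t=14: queue=[E,H,F,G,D,B] q_used=0 → run E
t=15: queue=[E,H,F,G,D,B] q_used=1 → run E
t=16: queue=[H,F,G,D,B,E] q_used=0 → run H
t=17: queue=[H,F,G,D,B,E] q_used=1 → run H
t=18: queue=[F,G,D,B,E] q_used=0 → run F
t=19: queue=[F,G,D,B,E] q_used=1 → run F
t=20: queue=[G,D,B,E,F] q_used=0 → run G
t=21: queue=[D,B,E,F] q_used=0 → run D
t=22: queue=[D,B,E,F] q_used=1 → run D
t=23: queue=[B,E,F,D] q_used=0 → run B
t=24: queue=[B,E,F,D] q_used=1 → run B
t=25: queue=[E,F,D,B] q_used=0 → run E
t=26: queue=[E,F,D,B] q_used=1 → run E
t=27: queue=[F,D,B,E] q_used=0 → run F
t=28: queue=[F,D,B,E] q_used=1 → run F
t=29: queue=[D,B,E,F] q_used=0 → run D
t=30: queue=[D,B,E,F] q_used=1 → run D
t=31: queue=[B,E,F,D] q_used=0 → run B
t=32: queue=[E,F,D] q_used=0 → run E
t=33: queue=[E,F,D] q_used=1 → run E
t=34: queue=[F,D,E] q_used=0 → run F
t=35: queue=[F,D,E] q_used=1 → run F
t=36: queue=[D,E] q_used=0 → run D
t=37: queue=[E] q_used=0 → run E
t=38: (idle)
t=39: (idle)
t=40: (idle)
t=41: (idle)
t=42: (idle)
t=43: (idle)
t=44: (idle)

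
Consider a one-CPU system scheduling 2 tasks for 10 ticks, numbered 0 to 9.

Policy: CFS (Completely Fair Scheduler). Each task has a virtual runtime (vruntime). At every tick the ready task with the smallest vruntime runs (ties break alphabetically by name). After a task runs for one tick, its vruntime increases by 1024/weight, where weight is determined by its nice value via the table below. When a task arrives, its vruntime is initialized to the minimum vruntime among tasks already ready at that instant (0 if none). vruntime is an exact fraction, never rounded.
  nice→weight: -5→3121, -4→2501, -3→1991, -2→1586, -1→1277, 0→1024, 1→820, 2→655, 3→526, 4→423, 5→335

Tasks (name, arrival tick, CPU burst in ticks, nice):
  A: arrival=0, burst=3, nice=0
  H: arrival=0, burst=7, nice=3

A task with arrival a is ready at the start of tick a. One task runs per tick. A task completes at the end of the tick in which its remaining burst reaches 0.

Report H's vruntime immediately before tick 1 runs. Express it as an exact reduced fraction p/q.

vruntime(H, start of tick 1) = 0/1

t=0: vr[A=0 H=0] → run A
t=1: vr[A=1 H=0] → run H
t=2: vr[A=1 H=512/263] → run A
t=3: vr[A=2 H=512/263] → run H
t=4: vr[A=2 H=1024/263] → run A
t=5: vr[H=1024/263] → run H
t=6: vr[H=1536/263] → run H
t=7: vr[H=2048/263] → run H
t=8: vr[H=2560/263] → run H
t=9: vr[H=3072/263] → run H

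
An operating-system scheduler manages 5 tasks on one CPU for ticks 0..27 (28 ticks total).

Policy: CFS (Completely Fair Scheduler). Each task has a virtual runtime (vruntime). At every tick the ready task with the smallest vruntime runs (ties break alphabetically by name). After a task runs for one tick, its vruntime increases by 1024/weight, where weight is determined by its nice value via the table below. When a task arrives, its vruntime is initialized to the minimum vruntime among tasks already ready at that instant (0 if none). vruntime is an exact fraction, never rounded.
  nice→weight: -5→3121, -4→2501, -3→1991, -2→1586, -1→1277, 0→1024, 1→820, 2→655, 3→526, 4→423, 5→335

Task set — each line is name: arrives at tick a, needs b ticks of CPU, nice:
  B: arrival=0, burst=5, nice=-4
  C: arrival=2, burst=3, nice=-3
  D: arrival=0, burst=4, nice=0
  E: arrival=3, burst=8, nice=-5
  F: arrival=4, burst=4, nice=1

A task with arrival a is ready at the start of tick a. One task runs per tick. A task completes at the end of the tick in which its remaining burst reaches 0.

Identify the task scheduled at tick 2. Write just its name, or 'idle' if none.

running at tick 2 = B

t=0: vr[B=0 D=0] → run B
t=1: vr[B=1024/2501 D=0] → run D
t=2: vr[B=1024/2501 C=1024/2501 D=1] → run B
t=3: vr[B=2048/2501 C=1024/2501 D=1 E=1024/2501] → run C
t=4: vr[B=2048/2501 C=4599808/4979491 D=1 E=1024/2501 F=1024/2501] → run E
t=5: vr[B=2048/2501 C=4599808/4979491 D=1 E=5756928/7805621 F=1024/2501] → run F
t=6: vr[B=2048/2501 C=4599808/4979491 D=1 E=5756928/7805621 F=20736/12505] → run E
t=7: vr[B=2048/2501 C=4599808/4979491 D=1 E=8317952/7805621 F=20736/12505] → run B
t=8: vr[B=3072/2501 C=4599808/4979491 D=1 E=8317952/7805621 F=20736/12505] → run C
t=9: vr[B=3072/2501 C=7160832/4979491 D=1 E=8317952/7805621 F=20736/12505] → run D
t=10: vr[B=3072/2501 C=7160832/4979491 D=2 E=8317952/7805621 F=20736/12505] → run E
t=11: vr[B=3072/2501 C=7160832/4979491 D=2 E=10878976/7805621 F=20736/12505] → run B
t=12: vr[B=4096/2501 C=7160832/4979491 D=2 E=10878976/7805621 F=20736/12505] → run E
t=13: vr[B=4096/2501 C=7160832/4979491 D=2 E=13440000/7805621 F=20736/12505] → run C
t=14: vr[B=4096/2501 D=2 E=13440000/7805621 F=20736/12505] → run B
t=15: vr[D=2 E=13440000/7805621 F=20736/12505] → run F
t=16: vr[D=2 E=13440000/7805621 F=36352/12505] → run E
t=17: vr[D=2 E=16001024/7805621 F=36352/12505] → run D
t=18: vr[D=3 E=16001024/7805621 F=36352/12505] → run E
t=19: vr[D=3 E=18562048/7805621 F=36352/12505] → run E
t=20: vr[D=3 E=21123072/7805621 F=36352/12505] → run E
t=21: vr[D=3 F=36352/12505] → run F
t=22: vr[D=3 F=51968/12505] → run D
t=23: vr[F=51968/12505] → run F
t=24: (idle)
t=25: (idle)
t=26: (idle)
t=27: (idle)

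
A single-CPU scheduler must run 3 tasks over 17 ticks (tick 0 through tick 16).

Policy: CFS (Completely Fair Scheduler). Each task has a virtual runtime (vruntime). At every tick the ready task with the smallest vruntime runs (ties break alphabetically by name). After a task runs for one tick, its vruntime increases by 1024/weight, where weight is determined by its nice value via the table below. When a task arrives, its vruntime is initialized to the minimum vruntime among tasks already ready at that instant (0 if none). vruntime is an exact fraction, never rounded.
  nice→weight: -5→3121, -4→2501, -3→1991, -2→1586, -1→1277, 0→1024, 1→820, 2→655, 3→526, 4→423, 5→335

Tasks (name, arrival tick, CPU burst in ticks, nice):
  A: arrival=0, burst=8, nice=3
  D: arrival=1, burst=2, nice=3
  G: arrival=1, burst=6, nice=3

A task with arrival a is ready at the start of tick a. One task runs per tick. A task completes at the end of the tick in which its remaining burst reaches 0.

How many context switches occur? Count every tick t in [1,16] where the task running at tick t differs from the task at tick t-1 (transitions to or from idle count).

context switches = 15

t=0: vr[A=0] → run A
t=1: vr[A=512/263 D=512/263 G=512/263] → run A
t=2: vr[A=1024/263 D=512/263 G=512/263] → run D
t=3: vr[A=1024/263 D=1024/263 G=512/263] → run G
t=4: vr[A=1024/263 D=1024/263 G=1024/263] → run A
t=5: vr[A=1536/263 D=1024/263 G=1024/263] → run D
t=6: vr[A=1536/263 G=1024/263] → run G
t=7: vr[A=1536/263 G=1536/263] → run A
t=8: vr[A=2048/263 G=1536/263] → run G
t=9: vr[A=2048/263 G=2048/263] → run A
t=10: vr[A=2560/263 G=2048/263] → run G
t=11: vr[A=2560/263 G=2560/263] → run A
t=12: vr[A=3072/263 G=2560/263] → run G
t=13: vr[A=3072/263 G=3072/263] → run A
t=14: vr[A=3584/263 G=3072/263] → run G
t=15: vr[A=3584/263] → run A
t=16: (idle)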